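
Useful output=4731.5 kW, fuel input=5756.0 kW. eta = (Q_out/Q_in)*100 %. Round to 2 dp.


eta = (4731.5/5756.0)*100 = 82.20 %

82.20 %


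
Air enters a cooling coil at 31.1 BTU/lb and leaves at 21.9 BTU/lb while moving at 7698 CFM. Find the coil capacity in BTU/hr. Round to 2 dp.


Q = 4.5 * 7698 * (31.1 - 21.9) = 318697.20 BTU/hr

318697.20 BTU/hr


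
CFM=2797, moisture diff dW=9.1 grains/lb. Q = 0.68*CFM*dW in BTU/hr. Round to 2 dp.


Q = 0.68 * 2797 * 9.1 = 17307.84 BTU/hr

17307.84 BTU/hr


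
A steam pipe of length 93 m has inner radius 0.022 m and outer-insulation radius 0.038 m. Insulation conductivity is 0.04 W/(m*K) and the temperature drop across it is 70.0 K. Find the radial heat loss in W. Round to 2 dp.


Q = 2*pi*0.04*93*70.0/ln(0.038/0.022) = 2993.62 W

2993.62 W


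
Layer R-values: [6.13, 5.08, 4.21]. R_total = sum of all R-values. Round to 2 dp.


R_total = 6.13 + 5.08 + 4.21 = 15.42

15.42


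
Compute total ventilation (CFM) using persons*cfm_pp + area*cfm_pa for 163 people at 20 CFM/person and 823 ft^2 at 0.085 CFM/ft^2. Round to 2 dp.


Total = 163*20 + 823*0.085 = 3329.96 CFM

3329.96 CFM


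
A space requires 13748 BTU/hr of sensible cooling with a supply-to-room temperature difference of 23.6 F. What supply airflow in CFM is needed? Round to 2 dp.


CFM = 13748 / (1.08 * 23.6) = 539.39

539.39 CFM


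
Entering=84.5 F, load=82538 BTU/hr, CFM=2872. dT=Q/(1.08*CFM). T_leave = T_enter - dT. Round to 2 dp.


dT = 82538/(1.08*2872) = 26.6101
T_leave = 84.5 - 26.6101 = 57.89 F

57.89 F


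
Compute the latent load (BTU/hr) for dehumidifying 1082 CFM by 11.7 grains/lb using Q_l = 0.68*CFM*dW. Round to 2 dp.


Q = 0.68 * 1082 * 11.7 = 8608.39 BTU/hr

8608.39 BTU/hr


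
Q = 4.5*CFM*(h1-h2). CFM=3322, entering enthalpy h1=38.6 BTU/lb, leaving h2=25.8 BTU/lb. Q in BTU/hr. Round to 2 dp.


Q = 4.5 * 3322 * (38.6 - 25.8) = 191347.20 BTU/hr

191347.20 BTU/hr


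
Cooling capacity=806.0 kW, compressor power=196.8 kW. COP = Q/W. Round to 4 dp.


COP = 806.0 / 196.8 = 4.0955

4.0955


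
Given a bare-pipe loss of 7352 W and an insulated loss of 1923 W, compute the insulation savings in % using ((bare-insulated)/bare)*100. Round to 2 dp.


Savings = ((7352-1923)/7352)*100 = 73.84 %

73.84 %


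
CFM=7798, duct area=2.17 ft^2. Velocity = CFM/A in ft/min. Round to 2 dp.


V = 7798 / 2.17 = 3593.55 ft/min

3593.55 ft/min


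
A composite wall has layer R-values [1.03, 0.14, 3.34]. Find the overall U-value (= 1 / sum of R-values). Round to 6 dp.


R_total = 1.03 + 0.14 + 3.34 = 4.51
U = 1/4.51 = 0.221729

0.221729


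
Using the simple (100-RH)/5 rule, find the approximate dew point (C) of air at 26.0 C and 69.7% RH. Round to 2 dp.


Td = 26.0 - (100-69.7)/5 = 19.94 C

19.94 C


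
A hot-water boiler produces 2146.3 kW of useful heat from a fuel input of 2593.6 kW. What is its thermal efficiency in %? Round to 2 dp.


eta = (2146.3/2593.6)*100 = 82.75 %

82.75 %


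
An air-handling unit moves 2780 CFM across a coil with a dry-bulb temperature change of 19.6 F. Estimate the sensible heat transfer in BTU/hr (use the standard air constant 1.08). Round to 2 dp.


Q = 1.08 * 2780 * 19.6 = 58847.04 BTU/hr

58847.04 BTU/hr


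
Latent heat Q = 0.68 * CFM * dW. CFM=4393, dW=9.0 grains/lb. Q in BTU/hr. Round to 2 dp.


Q = 0.68 * 4393 * 9.0 = 26885.16 BTU/hr

26885.16 BTU/hr


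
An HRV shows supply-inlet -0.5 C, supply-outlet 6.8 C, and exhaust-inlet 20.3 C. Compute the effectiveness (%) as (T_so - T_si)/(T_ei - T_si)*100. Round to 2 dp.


eff = (6.8-(-0.5))/(20.3-(-0.5))*100 = 35.10 %

35.10 %


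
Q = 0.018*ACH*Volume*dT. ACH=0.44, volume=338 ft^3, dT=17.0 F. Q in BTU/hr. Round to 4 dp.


Q = 0.018 * 0.44 * 338 * 17.0 = 45.5083 BTU/hr

45.5083 BTU/hr


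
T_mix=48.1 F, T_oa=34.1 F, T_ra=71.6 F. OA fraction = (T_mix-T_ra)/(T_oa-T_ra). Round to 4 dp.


frac = (48.1 - 71.6) / (34.1 - 71.6) = 0.6267

0.6267


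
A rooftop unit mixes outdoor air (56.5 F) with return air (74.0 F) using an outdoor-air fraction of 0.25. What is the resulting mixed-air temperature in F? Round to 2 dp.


T_mix = 0.25*56.5 + 0.75*74.0 = 69.63 F

69.63 F


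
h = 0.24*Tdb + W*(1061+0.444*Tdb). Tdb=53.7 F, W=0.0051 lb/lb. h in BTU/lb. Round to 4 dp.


h = 0.24*53.7 + 0.0051*(1061+0.444*53.7) = 18.4207 BTU/lb

18.4207 BTU/lb


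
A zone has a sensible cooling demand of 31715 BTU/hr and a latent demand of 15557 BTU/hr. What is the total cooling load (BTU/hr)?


Qt = 31715 + 15557 = 47272 BTU/hr

47272 BTU/hr


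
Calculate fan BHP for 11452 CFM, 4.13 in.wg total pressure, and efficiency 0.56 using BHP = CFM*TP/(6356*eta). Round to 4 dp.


BHP = 11452 * 4.13 / (6356 * 0.56) = 13.2880 hp

13.2880 hp


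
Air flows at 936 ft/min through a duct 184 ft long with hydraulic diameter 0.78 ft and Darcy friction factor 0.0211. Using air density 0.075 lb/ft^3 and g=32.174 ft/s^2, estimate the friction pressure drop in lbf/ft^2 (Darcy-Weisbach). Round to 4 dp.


v_fps = 936/60 = 15.6 ft/s
dp = 0.0211*(184/0.78)*0.075*15.6^2/(2*32.174) = 1.4118 lbf/ft^2

1.4118 lbf/ft^2


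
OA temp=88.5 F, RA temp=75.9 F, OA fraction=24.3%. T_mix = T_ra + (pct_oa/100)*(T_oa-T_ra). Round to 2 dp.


T_mix = 75.9 + (24.3/100)*(88.5-75.9) = 78.96 F

78.96 F


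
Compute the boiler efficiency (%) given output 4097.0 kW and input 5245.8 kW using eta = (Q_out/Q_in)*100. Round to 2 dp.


eta = (4097.0/5245.8)*100 = 78.10 %

78.10 %


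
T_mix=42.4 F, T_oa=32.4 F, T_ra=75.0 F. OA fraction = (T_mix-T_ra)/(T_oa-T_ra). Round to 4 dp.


frac = (42.4 - 75.0) / (32.4 - 75.0) = 0.7653

0.7653


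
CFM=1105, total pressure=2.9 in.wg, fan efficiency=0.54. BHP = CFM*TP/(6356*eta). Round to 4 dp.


BHP = 1105 * 2.9 / (6356 * 0.54) = 0.9336 hp

0.9336 hp


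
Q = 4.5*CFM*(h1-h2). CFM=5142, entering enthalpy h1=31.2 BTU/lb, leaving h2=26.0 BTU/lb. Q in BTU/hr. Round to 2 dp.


Q = 4.5 * 5142 * (31.2 - 26.0) = 120322.80 BTU/hr

120322.80 BTU/hr


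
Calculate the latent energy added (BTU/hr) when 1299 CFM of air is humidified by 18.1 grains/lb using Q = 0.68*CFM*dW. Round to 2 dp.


Q = 0.68 * 1299 * 18.1 = 15988.09 BTU/hr

15988.09 BTU/hr


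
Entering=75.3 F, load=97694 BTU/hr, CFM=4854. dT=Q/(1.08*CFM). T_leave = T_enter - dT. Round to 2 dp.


dT = 97694/(1.08*4854) = 18.6356
T_leave = 75.3 - 18.6356 = 56.66 F

56.66 F


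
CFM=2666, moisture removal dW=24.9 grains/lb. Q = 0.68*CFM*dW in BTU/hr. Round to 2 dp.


Q = 0.68 * 2666 * 24.9 = 45140.71 BTU/hr

45140.71 BTU/hr


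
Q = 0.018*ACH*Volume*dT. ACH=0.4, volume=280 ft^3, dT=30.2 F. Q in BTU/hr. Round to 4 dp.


Q = 0.018 * 0.4 * 280 * 30.2 = 60.8832 BTU/hr

60.8832 BTU/hr


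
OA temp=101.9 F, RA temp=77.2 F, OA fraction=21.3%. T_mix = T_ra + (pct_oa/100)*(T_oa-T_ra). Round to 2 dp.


T_mix = 77.2 + (21.3/100)*(101.9-77.2) = 82.46 F

82.46 F


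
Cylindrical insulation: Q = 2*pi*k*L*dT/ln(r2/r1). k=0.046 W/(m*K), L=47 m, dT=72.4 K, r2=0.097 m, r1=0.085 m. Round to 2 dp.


Q = 2*pi*0.046*47*72.4/ln(0.097/0.085) = 7447.38 W

7447.38 W


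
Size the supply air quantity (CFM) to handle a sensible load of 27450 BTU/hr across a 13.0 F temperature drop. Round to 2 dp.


CFM = 27450 / (1.08 * 13.0) = 1955.13

1955.13 CFM


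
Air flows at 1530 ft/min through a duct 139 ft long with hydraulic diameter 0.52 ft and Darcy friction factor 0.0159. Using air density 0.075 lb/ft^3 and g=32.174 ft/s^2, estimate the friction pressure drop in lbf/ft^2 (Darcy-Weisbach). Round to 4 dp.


v_fps = 1530/60 = 25.5 ft/s
dp = 0.0159*(139/0.52)*0.075*25.5^2/(2*32.174) = 3.2212 lbf/ft^2

3.2212 lbf/ft^2


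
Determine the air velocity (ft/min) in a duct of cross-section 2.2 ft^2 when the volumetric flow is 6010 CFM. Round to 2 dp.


V = 6010 / 2.2 = 2731.82 ft/min

2731.82 ft/min


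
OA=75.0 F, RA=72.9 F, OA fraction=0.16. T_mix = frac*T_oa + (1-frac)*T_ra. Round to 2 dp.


T_mix = 0.16*75.0 + 0.84*72.9 = 73.24 F

73.24 F


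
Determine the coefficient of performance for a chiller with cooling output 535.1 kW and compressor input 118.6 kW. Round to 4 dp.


COP = 535.1 / 118.6 = 4.5118

4.5118


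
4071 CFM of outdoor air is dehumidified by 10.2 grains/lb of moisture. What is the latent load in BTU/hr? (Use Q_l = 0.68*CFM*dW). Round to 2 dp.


Q = 0.68 * 4071 * 10.2 = 28236.46 BTU/hr

28236.46 BTU/hr


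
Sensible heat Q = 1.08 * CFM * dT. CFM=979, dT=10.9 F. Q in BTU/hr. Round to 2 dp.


Q = 1.08 * 979 * 10.9 = 11524.79 BTU/hr

11524.79 BTU/hr


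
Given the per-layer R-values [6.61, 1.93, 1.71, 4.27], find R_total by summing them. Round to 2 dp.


R_total = 6.61 + 1.93 + 1.71 + 4.27 = 14.52

14.52


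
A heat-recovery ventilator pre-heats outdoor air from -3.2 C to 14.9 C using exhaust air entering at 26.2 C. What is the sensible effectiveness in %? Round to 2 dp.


eff = (14.9-(-3.2))/(26.2-(-3.2))*100 = 61.56 %

61.56 %


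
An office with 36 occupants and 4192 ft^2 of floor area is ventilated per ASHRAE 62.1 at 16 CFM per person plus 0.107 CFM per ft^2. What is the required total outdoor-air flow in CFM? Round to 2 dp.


Total = 36*16 + 4192*0.107 = 1024.54 CFM

1024.54 CFM


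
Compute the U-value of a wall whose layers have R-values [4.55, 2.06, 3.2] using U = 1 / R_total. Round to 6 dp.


R_total = 4.55 + 2.06 + 3.2 = 9.81
U = 1/9.81 = 0.101937

0.101937


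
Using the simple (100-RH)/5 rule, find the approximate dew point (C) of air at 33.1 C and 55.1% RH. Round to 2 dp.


Td = 33.1 - (100-55.1)/5 = 24.12 C

24.12 C


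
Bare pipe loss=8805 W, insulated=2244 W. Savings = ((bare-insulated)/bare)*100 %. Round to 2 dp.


Savings = ((8805-2244)/8805)*100 = 74.51 %

74.51 %


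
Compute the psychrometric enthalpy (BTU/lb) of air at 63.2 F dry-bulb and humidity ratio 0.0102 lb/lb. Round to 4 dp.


h = 0.24*63.2 + 0.0102*(1061+0.444*63.2) = 26.2764 BTU/lb

26.2764 BTU/lb


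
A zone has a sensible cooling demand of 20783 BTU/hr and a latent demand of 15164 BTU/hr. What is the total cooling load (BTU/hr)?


Qt = 20783 + 15164 = 35947 BTU/hr

35947 BTU/hr


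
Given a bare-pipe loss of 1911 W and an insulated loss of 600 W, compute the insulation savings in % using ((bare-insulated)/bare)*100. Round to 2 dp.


Savings = ((1911-600)/1911)*100 = 68.60 %

68.60 %


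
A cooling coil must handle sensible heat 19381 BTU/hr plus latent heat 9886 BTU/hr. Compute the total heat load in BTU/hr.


Qt = 19381 + 9886 = 29267 BTU/hr

29267 BTU/hr


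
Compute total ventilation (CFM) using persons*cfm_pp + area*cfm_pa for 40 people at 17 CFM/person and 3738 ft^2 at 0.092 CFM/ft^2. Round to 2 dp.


Total = 40*17 + 3738*0.092 = 1023.90 CFM

1023.90 CFM


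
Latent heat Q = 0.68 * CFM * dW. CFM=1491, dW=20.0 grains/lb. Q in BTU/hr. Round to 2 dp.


Q = 0.68 * 1491 * 20.0 = 20277.60 BTU/hr

20277.60 BTU/hr


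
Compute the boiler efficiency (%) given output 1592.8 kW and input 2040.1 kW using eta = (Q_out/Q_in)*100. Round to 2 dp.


eta = (1592.8/2040.1)*100 = 78.07 %

78.07 %


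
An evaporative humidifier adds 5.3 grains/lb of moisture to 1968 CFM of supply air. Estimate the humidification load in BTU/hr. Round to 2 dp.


Q = 0.68 * 1968 * 5.3 = 7092.67 BTU/hr

7092.67 BTU/hr


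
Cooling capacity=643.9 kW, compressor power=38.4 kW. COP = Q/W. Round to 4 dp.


COP = 643.9 / 38.4 = 16.7682

16.7682


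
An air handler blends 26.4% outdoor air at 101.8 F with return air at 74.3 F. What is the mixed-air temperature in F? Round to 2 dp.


T_mix = 74.3 + (26.4/100)*(101.8-74.3) = 81.56 F

81.56 F


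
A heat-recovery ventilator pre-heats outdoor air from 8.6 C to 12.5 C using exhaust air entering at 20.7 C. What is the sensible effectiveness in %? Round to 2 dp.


eff = (12.5-8.6)/(20.7-8.6)*100 = 32.23 %

32.23 %


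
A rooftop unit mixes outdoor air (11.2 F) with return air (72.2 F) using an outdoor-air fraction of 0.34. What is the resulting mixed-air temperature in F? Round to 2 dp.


T_mix = 0.34*11.2 + 0.66*72.2 = 51.46 F

51.46 F


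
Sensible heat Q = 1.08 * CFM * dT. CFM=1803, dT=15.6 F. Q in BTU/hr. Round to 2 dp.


Q = 1.08 * 1803 * 15.6 = 30376.94 BTU/hr

30376.94 BTU/hr


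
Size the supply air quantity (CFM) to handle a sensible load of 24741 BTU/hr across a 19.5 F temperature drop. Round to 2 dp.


CFM = 24741 / (1.08 * 19.5) = 1174.79

1174.79 CFM


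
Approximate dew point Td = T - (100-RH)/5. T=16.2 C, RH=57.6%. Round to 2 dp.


Td = 16.2 - (100-57.6)/5 = 7.72 C

7.72 C


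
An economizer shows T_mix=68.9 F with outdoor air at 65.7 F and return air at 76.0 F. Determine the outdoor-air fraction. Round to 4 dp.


frac = (68.9 - 76.0) / (65.7 - 76.0) = 0.6893

0.6893


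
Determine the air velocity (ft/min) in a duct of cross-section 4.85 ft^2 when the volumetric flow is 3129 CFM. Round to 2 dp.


V = 3129 / 4.85 = 645.15 ft/min

645.15 ft/min


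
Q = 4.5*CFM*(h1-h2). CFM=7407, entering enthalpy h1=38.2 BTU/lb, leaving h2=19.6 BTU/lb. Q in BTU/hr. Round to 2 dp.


Q = 4.5 * 7407 * (38.2 - 19.6) = 619965.90 BTU/hr

619965.90 BTU/hr


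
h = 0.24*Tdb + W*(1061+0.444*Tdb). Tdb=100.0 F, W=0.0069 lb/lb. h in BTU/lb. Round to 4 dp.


h = 0.24*100.0 + 0.0069*(1061+0.444*100.0) = 31.6273 BTU/lb

31.6273 BTU/lb


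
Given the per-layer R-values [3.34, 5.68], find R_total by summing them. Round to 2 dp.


R_total = 3.34 + 5.68 = 9.02

9.02


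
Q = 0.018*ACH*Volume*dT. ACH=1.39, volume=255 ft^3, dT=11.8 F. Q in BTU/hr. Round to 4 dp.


Q = 0.018 * 1.39 * 255 * 11.8 = 75.2852 BTU/hr

75.2852 BTU/hr


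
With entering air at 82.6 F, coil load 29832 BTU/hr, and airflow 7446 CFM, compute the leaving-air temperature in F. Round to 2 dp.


dT = 29832/(1.08*7446) = 3.7097
T_leave = 82.6 - 3.7097 = 78.89 F

78.89 F


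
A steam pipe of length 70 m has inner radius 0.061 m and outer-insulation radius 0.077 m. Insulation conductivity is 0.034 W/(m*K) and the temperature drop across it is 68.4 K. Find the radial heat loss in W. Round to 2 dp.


Q = 2*pi*0.034*70*68.4/ln(0.077/0.061) = 4391.21 W

4391.21 W


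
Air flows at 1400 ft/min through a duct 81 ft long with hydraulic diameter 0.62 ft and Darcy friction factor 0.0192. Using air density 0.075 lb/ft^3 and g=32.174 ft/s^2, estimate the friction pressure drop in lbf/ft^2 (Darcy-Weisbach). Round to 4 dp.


v_fps = 1400/60 = 23.3333 ft/s
dp = 0.0192*(81/0.62)*0.075*23.3333^2/(2*32.174) = 1.5917 lbf/ft^2

1.5917 lbf/ft^2


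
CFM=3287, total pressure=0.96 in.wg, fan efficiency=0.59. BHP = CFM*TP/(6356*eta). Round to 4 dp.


BHP = 3287 * 0.96 / (6356 * 0.59) = 0.8415 hp

0.8415 hp


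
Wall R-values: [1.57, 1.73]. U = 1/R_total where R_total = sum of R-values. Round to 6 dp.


R_total = 1.57 + 1.73 = 3.30
U = 1/3.30 = 0.303030

0.303030


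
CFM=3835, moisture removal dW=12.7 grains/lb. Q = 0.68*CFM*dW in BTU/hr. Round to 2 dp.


Q = 0.68 * 3835 * 12.7 = 33119.06 BTU/hr

33119.06 BTU/hr


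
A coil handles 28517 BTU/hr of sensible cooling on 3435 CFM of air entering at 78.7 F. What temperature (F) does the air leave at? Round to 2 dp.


dT = 28517/(1.08*3435) = 7.6869
T_leave = 78.7 - 7.6869 = 71.01 F

71.01 F


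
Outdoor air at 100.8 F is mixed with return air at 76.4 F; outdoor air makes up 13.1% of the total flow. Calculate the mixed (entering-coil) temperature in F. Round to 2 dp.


T_mix = 76.4 + (13.1/100)*(100.8-76.4) = 79.60 F

79.60 F


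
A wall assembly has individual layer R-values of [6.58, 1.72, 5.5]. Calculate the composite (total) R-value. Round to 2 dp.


R_total = 6.58 + 1.72 + 5.5 = 13.80

13.80


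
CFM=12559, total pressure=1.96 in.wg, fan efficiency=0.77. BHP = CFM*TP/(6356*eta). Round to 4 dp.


BHP = 12559 * 1.96 / (6356 * 0.77) = 5.0296 hp

5.0296 hp


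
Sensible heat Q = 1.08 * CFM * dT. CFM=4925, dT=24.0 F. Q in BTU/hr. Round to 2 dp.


Q = 1.08 * 4925 * 24.0 = 127656.00 BTU/hr

127656.00 BTU/hr


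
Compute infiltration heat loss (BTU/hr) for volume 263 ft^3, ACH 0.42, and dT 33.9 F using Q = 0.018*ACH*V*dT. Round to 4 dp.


Q = 0.018 * 0.42 * 263 * 33.9 = 67.4027 BTU/hr

67.4027 BTU/hr


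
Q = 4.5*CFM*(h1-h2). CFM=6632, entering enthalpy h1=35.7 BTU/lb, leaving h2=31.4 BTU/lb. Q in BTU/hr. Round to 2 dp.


Q = 4.5 * 6632 * (35.7 - 31.4) = 128329.20 BTU/hr

128329.20 BTU/hr


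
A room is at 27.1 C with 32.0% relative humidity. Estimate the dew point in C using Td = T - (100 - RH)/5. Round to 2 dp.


Td = 27.1 - (100-32.0)/5 = 13.50 C

13.50 C


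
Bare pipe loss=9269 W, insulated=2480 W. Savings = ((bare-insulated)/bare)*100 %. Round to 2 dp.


Savings = ((9269-2480)/9269)*100 = 73.24 %

73.24 %


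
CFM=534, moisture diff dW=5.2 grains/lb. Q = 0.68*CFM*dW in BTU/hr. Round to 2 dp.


Q = 0.68 * 534 * 5.2 = 1888.22 BTU/hr

1888.22 BTU/hr


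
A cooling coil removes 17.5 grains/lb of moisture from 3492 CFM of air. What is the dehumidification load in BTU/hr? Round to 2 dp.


Q = 0.68 * 3492 * 17.5 = 41554.80 BTU/hr

41554.80 BTU/hr


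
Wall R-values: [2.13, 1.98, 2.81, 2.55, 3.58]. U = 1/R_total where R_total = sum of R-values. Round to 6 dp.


R_total = 2.13 + 1.98 + 2.81 + 2.55 + 3.58 = 13.05
U = 1/13.05 = 0.076628

0.076628


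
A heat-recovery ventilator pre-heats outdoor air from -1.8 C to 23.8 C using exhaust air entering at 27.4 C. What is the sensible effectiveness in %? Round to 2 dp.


eff = (23.8-(-1.8))/(27.4-(-1.8))*100 = 87.67 %

87.67 %


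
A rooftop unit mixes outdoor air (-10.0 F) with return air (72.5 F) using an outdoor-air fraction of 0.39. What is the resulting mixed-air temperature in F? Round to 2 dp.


T_mix = 0.39*(-10.0) + 0.61*72.5 = 40.33 F

40.33 F


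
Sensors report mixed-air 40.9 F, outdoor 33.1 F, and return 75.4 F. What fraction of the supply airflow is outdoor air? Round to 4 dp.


frac = (40.9 - 75.4) / (33.1 - 75.4) = 0.8156

0.8156


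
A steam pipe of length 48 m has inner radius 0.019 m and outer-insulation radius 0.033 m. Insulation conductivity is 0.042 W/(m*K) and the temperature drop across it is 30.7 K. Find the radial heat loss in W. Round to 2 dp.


Q = 2*pi*0.042*48*30.7/ln(0.033/0.019) = 704.39 W

704.39 W


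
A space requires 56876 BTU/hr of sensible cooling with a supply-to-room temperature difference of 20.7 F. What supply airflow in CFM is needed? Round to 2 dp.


CFM = 56876 / (1.08 * 20.7) = 2544.10

2544.10 CFM


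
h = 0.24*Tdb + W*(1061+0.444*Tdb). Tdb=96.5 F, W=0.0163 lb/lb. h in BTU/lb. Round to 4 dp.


h = 0.24*96.5 + 0.0163*(1061+0.444*96.5) = 41.1527 BTU/lb

41.1527 BTU/lb


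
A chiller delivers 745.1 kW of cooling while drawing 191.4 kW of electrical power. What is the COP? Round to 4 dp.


COP = 745.1 / 191.4 = 3.8929

3.8929


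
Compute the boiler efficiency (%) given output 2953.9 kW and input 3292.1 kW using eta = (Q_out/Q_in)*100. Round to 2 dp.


eta = (2953.9/3292.1)*100 = 89.73 %

89.73 %


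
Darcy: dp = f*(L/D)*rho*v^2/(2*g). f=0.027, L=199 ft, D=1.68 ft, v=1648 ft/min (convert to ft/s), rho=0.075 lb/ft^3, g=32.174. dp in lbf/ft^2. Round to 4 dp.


v_fps = 1648/60 = 27.4667 ft/s
dp = 0.027*(199/1.68)*0.075*27.4667^2/(2*32.174) = 2.8122 lbf/ft^2

2.8122 lbf/ft^2


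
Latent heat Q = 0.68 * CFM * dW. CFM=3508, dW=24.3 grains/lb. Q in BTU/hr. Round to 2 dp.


Q = 0.68 * 3508 * 24.3 = 57966.19 BTU/hr

57966.19 BTU/hr


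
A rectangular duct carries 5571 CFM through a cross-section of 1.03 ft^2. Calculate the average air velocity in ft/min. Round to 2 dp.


V = 5571 / 1.03 = 5408.74 ft/min

5408.74 ft/min


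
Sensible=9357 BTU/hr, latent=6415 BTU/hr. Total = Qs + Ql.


Qt = 9357 + 6415 = 15772 BTU/hr

15772 BTU/hr


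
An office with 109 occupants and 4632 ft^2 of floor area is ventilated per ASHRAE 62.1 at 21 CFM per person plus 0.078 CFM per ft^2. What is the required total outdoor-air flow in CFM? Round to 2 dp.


Total = 109*21 + 4632*0.078 = 2650.30 CFM

2650.30 CFM


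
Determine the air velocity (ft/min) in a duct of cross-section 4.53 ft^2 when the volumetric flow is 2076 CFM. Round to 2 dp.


V = 2076 / 4.53 = 458.28 ft/min

458.28 ft/min


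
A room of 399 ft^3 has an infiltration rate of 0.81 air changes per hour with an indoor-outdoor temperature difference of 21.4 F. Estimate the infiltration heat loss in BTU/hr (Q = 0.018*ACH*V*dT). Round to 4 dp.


Q = 0.018 * 0.81 * 399 * 21.4 = 124.4928 BTU/hr

124.4928 BTU/hr


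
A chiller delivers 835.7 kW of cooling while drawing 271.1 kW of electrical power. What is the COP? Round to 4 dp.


COP = 835.7 / 271.1 = 3.0826

3.0826


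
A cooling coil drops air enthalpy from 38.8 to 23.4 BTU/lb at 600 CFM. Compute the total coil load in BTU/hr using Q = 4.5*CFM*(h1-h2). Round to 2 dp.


Q = 4.5 * 600 * (38.8 - 23.4) = 41580.00 BTU/hr

41580.00 BTU/hr


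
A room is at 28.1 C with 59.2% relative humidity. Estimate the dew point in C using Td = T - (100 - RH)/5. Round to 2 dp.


Td = 28.1 - (100-59.2)/5 = 19.94 C

19.94 C


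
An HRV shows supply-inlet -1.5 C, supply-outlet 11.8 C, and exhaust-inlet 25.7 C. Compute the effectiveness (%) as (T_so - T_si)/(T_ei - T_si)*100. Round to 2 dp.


eff = (11.8-(-1.5))/(25.7-(-1.5))*100 = 48.90 %

48.90 %


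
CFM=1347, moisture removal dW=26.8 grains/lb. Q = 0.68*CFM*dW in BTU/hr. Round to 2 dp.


Q = 0.68 * 1347 * 26.8 = 24547.73 BTU/hr

24547.73 BTU/hr


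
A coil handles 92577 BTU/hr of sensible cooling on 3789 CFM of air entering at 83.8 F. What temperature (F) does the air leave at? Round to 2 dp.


dT = 92577/(1.08*3789) = 22.6232
T_leave = 83.8 - 22.6232 = 61.18 F

61.18 F


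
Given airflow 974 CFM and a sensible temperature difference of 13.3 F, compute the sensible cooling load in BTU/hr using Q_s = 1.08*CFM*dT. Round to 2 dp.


Q = 1.08 * 974 * 13.3 = 13990.54 BTU/hr

13990.54 BTU/hr


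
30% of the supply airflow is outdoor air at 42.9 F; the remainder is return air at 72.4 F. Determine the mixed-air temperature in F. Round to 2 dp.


T_mix = 0.3*42.9 + 0.7*72.4 = 63.55 F

63.55 F


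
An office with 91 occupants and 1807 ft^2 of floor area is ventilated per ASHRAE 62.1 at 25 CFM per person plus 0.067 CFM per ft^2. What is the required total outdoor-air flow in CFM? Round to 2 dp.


Total = 91*25 + 1807*0.067 = 2396.07 CFM

2396.07 CFM


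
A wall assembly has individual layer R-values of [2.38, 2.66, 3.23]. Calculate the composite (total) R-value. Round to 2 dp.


R_total = 2.38 + 2.66 + 3.23 = 8.27

8.27


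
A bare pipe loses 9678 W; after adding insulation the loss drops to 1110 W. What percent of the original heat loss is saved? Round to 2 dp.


Savings = ((9678-1110)/9678)*100 = 88.53 %

88.53 %


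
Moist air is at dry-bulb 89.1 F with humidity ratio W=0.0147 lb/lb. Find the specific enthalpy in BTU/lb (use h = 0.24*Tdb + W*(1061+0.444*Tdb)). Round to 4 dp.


h = 0.24*89.1 + 0.0147*(1061+0.444*89.1) = 37.5622 BTU/lb

37.5622 BTU/lb


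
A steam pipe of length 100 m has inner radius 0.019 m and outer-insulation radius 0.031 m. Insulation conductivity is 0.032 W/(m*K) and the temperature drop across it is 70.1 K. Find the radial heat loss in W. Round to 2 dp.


Q = 2*pi*0.032*100*70.1/ln(0.031/0.019) = 2879.07 W

2879.07 W


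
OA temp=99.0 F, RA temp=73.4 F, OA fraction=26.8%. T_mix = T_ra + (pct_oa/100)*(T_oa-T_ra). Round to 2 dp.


T_mix = 73.4 + (26.8/100)*(99.0-73.4) = 80.26 F

80.26 F


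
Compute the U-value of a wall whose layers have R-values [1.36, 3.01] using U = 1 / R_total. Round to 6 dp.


R_total = 1.36 + 3.01 = 4.37
U = 1/4.37 = 0.228833

0.228833


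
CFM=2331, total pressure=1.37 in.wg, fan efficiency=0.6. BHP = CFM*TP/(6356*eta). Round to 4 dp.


BHP = 2331 * 1.37 / (6356 * 0.6) = 0.8374 hp

0.8374 hp


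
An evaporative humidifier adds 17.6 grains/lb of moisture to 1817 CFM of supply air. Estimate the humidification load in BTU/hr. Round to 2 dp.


Q = 0.68 * 1817 * 17.6 = 21745.86 BTU/hr

21745.86 BTU/hr


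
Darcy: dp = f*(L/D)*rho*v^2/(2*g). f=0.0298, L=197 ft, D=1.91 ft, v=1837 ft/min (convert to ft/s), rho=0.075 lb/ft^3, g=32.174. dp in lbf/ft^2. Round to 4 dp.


v_fps = 1837/60 = 30.6167 ft/s
dp = 0.0298*(197/1.91)*0.075*30.6167^2/(2*32.174) = 3.3581 lbf/ft^2

3.3581 lbf/ft^2


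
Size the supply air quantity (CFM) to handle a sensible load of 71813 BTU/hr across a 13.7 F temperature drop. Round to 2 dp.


CFM = 71813 / (1.08 * 13.7) = 4853.54

4853.54 CFM


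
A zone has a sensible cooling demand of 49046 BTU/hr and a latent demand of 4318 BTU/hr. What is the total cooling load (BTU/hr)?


Qt = 49046 + 4318 = 53364 BTU/hr

53364 BTU/hr


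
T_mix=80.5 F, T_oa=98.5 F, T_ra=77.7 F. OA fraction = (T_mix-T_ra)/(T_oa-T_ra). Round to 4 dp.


frac = (80.5 - 77.7) / (98.5 - 77.7) = 0.1346

0.1346


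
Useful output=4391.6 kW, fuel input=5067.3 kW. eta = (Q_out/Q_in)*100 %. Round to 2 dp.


eta = (4391.6/5067.3)*100 = 86.67 %

86.67 %


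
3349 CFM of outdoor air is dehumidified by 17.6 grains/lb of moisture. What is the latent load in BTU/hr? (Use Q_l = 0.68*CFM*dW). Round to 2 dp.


Q = 0.68 * 3349 * 17.6 = 40080.83 BTU/hr

40080.83 BTU/hr


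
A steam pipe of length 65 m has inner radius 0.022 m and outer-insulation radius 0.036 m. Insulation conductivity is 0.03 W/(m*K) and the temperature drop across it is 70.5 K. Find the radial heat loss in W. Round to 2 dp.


Q = 2*pi*0.03*65*70.5/ln(0.036/0.022) = 1753.95 W

1753.95 W


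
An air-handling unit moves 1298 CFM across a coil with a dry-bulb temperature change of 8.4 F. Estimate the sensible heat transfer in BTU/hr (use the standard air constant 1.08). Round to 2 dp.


Q = 1.08 * 1298 * 8.4 = 11775.46 BTU/hr

11775.46 BTU/hr


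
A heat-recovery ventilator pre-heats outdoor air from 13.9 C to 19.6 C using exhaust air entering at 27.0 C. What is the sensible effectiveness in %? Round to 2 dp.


eff = (19.6-13.9)/(27.0-13.9)*100 = 43.51 %

43.51 %


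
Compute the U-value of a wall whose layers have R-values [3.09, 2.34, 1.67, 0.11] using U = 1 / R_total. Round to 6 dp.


R_total = 3.09 + 2.34 + 1.67 + 0.11 = 7.21
U = 1/7.21 = 0.138696

0.138696


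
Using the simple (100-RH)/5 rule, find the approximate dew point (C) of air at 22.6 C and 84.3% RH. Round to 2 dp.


Td = 22.6 - (100-84.3)/5 = 19.46 C

19.46 C


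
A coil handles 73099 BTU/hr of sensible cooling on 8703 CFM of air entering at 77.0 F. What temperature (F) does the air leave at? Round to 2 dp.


dT = 73099/(1.08*8703) = 7.7771
T_leave = 77.0 - 7.7771 = 69.22 F

69.22 F


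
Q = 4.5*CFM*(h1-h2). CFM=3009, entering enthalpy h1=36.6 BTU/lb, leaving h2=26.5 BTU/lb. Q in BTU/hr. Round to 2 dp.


Q = 4.5 * 3009 * (36.6 - 26.5) = 136759.05 BTU/hr

136759.05 BTU/hr


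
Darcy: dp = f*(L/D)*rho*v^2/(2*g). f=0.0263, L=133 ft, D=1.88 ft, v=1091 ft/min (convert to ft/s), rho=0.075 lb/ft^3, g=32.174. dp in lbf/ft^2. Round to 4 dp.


v_fps = 1091/60 = 18.1833 ft/s
dp = 0.0263*(133/1.88)*0.075*18.1833^2/(2*32.174) = 0.7170 lbf/ft^2

0.7170 lbf/ft^2


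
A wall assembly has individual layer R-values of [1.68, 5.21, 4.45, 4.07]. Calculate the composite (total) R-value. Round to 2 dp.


R_total = 1.68 + 5.21 + 4.45 + 4.07 = 15.41

15.41


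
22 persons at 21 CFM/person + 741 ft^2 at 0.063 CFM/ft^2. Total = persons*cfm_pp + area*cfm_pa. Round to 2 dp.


Total = 22*21 + 741*0.063 = 508.68 CFM

508.68 CFM


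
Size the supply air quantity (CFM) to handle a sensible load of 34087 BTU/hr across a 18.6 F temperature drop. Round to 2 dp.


CFM = 34087 / (1.08 * 18.6) = 1696.88

1696.88 CFM


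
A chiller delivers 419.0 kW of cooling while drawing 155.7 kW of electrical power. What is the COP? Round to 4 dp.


COP = 419.0 / 155.7 = 2.6911

2.6911


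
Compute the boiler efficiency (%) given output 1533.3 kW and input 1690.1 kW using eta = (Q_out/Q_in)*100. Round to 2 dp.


eta = (1533.3/1690.1)*100 = 90.72 %

90.72 %


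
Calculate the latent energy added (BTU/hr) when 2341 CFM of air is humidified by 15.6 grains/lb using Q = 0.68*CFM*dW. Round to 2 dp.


Q = 0.68 * 2341 * 15.6 = 24833.33 BTU/hr

24833.33 BTU/hr


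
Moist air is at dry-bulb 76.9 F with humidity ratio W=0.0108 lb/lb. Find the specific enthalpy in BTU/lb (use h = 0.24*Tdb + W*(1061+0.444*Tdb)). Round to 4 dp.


h = 0.24*76.9 + 0.0108*(1061+0.444*76.9) = 30.2836 BTU/lb

30.2836 BTU/lb


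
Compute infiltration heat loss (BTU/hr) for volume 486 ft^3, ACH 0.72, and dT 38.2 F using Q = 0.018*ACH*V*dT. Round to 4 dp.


Q = 0.018 * 0.72 * 486 * 38.2 = 240.6050 BTU/hr

240.6050 BTU/hr


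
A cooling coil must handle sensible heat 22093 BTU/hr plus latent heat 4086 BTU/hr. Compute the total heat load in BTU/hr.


Qt = 22093 + 4086 = 26179 BTU/hr

26179 BTU/hr


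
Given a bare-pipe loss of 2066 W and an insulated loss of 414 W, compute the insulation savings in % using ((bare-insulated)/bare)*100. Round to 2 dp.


Savings = ((2066-414)/2066)*100 = 79.96 %

79.96 %


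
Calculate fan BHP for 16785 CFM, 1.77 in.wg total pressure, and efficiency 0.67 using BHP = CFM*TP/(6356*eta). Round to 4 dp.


BHP = 16785 * 1.77 / (6356 * 0.67) = 6.9765 hp

6.9765 hp


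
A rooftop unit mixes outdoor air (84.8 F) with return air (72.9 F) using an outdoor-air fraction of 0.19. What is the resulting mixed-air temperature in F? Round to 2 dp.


T_mix = 0.19*84.8 + 0.81*72.9 = 75.16 F

75.16 F


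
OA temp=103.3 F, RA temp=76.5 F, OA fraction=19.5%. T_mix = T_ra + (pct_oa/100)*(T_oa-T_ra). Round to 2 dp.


T_mix = 76.5 + (19.5/100)*(103.3-76.5) = 81.73 F

81.73 F


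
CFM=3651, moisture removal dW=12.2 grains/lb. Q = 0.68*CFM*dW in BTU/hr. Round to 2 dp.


Q = 0.68 * 3651 * 12.2 = 30288.70 BTU/hr

30288.70 BTU/hr


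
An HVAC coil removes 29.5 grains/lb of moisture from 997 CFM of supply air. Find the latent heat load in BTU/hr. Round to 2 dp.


Q = 0.68 * 997 * 29.5 = 19999.82 BTU/hr

19999.82 BTU/hr


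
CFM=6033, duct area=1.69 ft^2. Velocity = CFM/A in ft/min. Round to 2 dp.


V = 6033 / 1.69 = 3569.82 ft/min

3569.82 ft/min


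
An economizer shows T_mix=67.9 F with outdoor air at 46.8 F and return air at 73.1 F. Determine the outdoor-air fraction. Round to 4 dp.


frac = (67.9 - 73.1) / (46.8 - 73.1) = 0.1977

0.1977


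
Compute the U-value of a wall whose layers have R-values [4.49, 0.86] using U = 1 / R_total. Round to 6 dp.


R_total = 4.49 + 0.86 = 5.35
U = 1/5.35 = 0.186916

0.186916


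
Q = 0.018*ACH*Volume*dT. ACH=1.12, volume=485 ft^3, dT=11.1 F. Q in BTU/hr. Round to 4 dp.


Q = 0.018 * 1.12 * 485 * 11.1 = 108.5314 BTU/hr

108.5314 BTU/hr


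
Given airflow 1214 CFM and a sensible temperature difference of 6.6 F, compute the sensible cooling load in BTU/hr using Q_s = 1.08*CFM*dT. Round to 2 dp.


Q = 1.08 * 1214 * 6.6 = 8653.39 BTU/hr

8653.39 BTU/hr


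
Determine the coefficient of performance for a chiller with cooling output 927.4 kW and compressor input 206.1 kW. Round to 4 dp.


COP = 927.4 / 206.1 = 4.4998

4.4998


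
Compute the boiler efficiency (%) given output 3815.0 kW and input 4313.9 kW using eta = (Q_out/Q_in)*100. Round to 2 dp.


eta = (3815.0/4313.9)*100 = 88.44 %

88.44 %


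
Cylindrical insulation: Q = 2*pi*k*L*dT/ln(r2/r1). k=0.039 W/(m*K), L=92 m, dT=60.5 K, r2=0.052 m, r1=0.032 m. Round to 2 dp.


Q = 2*pi*0.039*92*60.5/ln(0.052/0.032) = 2809.26 W

2809.26 W


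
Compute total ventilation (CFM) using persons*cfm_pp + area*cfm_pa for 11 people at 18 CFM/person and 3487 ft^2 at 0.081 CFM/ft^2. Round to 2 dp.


Total = 11*18 + 3487*0.081 = 480.45 CFM

480.45 CFM


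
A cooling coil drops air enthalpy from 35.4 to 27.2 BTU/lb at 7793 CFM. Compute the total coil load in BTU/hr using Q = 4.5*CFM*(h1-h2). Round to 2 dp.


Q = 4.5 * 7793 * (35.4 - 27.2) = 287561.70 BTU/hr

287561.70 BTU/hr


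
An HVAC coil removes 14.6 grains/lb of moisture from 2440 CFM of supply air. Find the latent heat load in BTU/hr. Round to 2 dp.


Q = 0.68 * 2440 * 14.6 = 24224.32 BTU/hr

24224.32 BTU/hr


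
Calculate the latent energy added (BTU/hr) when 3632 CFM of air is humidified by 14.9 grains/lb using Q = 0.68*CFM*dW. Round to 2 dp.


Q = 0.68 * 3632 * 14.9 = 36799.42 BTU/hr

36799.42 BTU/hr


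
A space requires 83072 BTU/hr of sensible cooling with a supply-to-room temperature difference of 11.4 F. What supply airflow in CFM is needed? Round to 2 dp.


CFM = 83072 / (1.08 * 11.4) = 6747.24

6747.24 CFM


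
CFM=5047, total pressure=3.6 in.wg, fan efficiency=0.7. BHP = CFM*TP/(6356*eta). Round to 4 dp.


BHP = 5047 * 3.6 / (6356 * 0.7) = 4.0837 hp

4.0837 hp


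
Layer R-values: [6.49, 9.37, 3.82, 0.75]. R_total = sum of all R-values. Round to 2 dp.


R_total = 6.49 + 9.37 + 3.82 + 0.75 = 20.43

20.43


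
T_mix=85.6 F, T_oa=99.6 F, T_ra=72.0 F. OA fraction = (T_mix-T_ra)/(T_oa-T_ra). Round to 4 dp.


frac = (85.6 - 72.0) / (99.6 - 72.0) = 0.4928

0.4928


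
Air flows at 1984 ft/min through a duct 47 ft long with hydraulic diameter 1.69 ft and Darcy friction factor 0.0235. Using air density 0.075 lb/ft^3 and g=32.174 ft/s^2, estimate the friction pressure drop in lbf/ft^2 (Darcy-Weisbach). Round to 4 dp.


v_fps = 1984/60 = 33.0667 ft/s
dp = 0.0235*(47/1.69)*0.075*33.0667^2/(2*32.174) = 0.8329 lbf/ft^2

0.8329 lbf/ft^2


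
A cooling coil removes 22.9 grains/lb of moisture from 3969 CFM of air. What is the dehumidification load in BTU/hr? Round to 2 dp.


Q = 0.68 * 3969 * 22.9 = 61805.27 BTU/hr

61805.27 BTU/hr


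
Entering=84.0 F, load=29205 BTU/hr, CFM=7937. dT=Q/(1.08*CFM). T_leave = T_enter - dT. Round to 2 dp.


dT = 29205/(1.08*7937) = 3.4070
T_leave = 84.0 - 3.4070 = 80.59 F

80.59 F


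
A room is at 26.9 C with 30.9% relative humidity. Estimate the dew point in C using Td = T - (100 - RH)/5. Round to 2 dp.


Td = 26.9 - (100-30.9)/5 = 13.08 C

13.08 C


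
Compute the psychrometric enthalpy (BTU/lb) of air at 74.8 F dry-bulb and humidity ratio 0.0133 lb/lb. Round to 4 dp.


h = 0.24*74.8 + 0.0133*(1061+0.444*74.8) = 32.5050 BTU/lb

32.5050 BTU/lb


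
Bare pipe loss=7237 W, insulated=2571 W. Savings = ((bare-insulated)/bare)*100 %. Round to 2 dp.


Savings = ((7237-2571)/7237)*100 = 64.47 %

64.47 %


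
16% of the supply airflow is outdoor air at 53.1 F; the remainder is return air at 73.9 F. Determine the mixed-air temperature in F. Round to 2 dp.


T_mix = 0.16*53.1 + 0.84*73.9 = 70.57 F

70.57 F


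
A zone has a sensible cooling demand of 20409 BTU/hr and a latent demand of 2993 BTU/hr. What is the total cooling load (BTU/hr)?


Qt = 20409 + 2993 = 23402 BTU/hr

23402 BTU/hr


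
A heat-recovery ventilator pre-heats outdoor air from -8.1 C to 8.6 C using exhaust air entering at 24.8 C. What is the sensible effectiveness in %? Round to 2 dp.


eff = (8.6-(-8.1))/(24.8-(-8.1))*100 = 50.76 %

50.76 %


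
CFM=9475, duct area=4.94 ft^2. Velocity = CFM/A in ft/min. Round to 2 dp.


V = 9475 / 4.94 = 1918.02 ft/min

1918.02 ft/min


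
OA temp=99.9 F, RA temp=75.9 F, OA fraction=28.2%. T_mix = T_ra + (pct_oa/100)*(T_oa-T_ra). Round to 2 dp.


T_mix = 75.9 + (28.2/100)*(99.9-75.9) = 82.67 F

82.67 F


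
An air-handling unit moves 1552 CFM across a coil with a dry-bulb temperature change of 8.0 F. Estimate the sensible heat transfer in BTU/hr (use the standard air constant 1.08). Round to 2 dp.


Q = 1.08 * 1552 * 8.0 = 13409.28 BTU/hr

13409.28 BTU/hr


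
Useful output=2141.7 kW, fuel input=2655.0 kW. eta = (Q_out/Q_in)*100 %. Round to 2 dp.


eta = (2141.7/2655.0)*100 = 80.67 %

80.67 %


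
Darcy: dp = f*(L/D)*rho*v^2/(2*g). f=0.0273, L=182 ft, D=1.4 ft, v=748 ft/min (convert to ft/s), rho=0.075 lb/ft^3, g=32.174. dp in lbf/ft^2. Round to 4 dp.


v_fps = 748/60 = 12.4667 ft/s
dp = 0.0273*(182/1.4)*0.075*12.4667^2/(2*32.174) = 0.6429 lbf/ft^2

0.6429 lbf/ft^2


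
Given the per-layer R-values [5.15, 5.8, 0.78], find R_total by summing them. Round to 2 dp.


R_total = 5.15 + 5.8 + 0.78 = 11.73

11.73


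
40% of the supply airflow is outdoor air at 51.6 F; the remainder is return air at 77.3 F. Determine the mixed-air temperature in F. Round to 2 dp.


T_mix = 0.4*51.6 + 0.6*77.3 = 67.02 F

67.02 F


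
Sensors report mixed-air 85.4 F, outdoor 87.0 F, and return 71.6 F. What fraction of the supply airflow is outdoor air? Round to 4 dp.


frac = (85.4 - 71.6) / (87.0 - 71.6) = 0.8961

0.8961


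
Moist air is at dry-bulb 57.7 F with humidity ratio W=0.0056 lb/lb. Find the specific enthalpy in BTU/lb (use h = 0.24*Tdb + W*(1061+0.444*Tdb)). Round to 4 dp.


h = 0.24*57.7 + 0.0056*(1061+0.444*57.7) = 19.9331 BTU/lb

19.9331 BTU/lb


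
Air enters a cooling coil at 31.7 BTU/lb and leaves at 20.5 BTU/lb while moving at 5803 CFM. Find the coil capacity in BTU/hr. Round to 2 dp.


Q = 4.5 * 5803 * (31.7 - 20.5) = 292471.20 BTU/hr

292471.20 BTU/hr


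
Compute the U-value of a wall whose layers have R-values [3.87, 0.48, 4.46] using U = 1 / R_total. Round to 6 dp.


R_total = 3.87 + 0.48 + 4.46 = 8.81
U = 1/8.81 = 0.113507

0.113507


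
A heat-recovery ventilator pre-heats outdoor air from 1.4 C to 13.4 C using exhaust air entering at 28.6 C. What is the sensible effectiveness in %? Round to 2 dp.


eff = (13.4-1.4)/(28.6-1.4)*100 = 44.12 %

44.12 %


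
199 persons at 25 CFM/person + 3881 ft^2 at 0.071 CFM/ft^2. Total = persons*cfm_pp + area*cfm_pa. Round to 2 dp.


Total = 199*25 + 3881*0.071 = 5250.55 CFM

5250.55 CFM


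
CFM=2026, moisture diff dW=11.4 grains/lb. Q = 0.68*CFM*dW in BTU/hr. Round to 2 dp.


Q = 0.68 * 2026 * 11.4 = 15705.55 BTU/hr

15705.55 BTU/hr


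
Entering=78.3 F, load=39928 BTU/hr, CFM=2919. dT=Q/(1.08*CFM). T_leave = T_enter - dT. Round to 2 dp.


dT = 39928/(1.08*2919) = 12.6654
T_leave = 78.3 - 12.6654 = 65.63 F

65.63 F


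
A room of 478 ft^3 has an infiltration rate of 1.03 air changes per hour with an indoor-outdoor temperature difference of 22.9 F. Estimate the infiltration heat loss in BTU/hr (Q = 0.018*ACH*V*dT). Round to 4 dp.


Q = 0.018 * 1.03 * 478 * 22.9 = 202.9425 BTU/hr

202.9425 BTU/hr


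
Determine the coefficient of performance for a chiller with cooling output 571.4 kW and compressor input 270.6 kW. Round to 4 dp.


COP = 571.4 / 270.6 = 2.1116

2.1116


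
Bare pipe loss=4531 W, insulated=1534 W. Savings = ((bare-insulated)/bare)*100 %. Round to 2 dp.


Savings = ((4531-1534)/4531)*100 = 66.14 %

66.14 %


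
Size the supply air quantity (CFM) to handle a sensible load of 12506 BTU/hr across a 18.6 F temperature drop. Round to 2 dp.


CFM = 12506 / (1.08 * 18.6) = 622.56

622.56 CFM


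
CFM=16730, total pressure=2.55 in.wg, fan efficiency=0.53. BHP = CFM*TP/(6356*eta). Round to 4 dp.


BHP = 16730 * 2.55 / (6356 * 0.53) = 12.6642 hp

12.6642 hp


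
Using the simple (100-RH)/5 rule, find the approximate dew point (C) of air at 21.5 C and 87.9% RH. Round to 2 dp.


Td = 21.5 - (100-87.9)/5 = 19.08 C

19.08 C


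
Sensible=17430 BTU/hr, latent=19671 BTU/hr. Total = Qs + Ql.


Qt = 17430 + 19671 = 37101 BTU/hr

37101 BTU/hr


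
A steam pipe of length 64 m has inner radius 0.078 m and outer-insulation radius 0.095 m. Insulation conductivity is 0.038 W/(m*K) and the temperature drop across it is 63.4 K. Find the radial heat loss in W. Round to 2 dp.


Q = 2*pi*0.038*64*63.4/ln(0.095/0.078) = 4913.56 W

4913.56 W
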